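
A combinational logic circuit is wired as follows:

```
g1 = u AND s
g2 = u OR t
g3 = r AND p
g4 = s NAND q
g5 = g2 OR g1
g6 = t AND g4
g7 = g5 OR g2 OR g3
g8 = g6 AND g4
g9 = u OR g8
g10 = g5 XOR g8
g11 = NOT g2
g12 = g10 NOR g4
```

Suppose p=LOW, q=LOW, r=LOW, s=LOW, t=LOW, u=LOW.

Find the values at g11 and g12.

g11 = HIGH, g12 = LOW

g1 = u AND s = LOW AND LOW = LOW
g2 = u OR t = LOW OR LOW = LOW
g4 = s NAND q = LOW NAND LOW = HIGH
g5 = g2 OR g1 = LOW OR LOW = LOW
g6 = t AND g4 = LOW AND HIGH = LOW
g8 = g6 AND g4 = LOW AND HIGH = LOW
g10 = g5 XOR g8 = LOW XOR LOW = LOW
g11 = NOT g2 = NOT LOW = HIGH
g12 = g10 NOR g4 = LOW NOR HIGH = LOW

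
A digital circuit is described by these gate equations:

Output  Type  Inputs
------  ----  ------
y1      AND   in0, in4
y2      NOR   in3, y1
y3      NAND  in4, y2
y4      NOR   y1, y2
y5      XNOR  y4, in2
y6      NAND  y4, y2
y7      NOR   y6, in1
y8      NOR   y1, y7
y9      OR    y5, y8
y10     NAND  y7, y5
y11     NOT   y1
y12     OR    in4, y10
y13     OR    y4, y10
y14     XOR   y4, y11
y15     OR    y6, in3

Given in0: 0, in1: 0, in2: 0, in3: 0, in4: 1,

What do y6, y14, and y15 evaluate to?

y1 = in0 AND in4 = 0 AND 1 = 0
y2 = in3 NOR y1 = 0 NOR 0 = 1
y4 = y1 NOR y2 = 0 NOR 1 = 0
y6 = y4 NAND y2 = 0 NAND 1 = 1
y11 = NOT y1 = NOT 0 = 1
y14 = y4 XOR y11 = 0 XOR 1 = 1
y15 = y6 OR in3 = 1 OR 0 = 1

y6 = 1; y14 = 1; y15 = 1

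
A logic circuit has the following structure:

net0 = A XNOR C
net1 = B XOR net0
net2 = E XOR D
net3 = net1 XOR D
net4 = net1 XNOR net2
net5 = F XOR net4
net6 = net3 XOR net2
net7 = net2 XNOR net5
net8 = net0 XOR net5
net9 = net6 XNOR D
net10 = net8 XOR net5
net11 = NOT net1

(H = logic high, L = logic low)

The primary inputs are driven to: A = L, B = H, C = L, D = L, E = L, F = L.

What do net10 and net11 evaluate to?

net10 = H, net11 = H

net0 = A XNOR C = L XNOR L = H
net1 = B XOR net0 = H XOR H = L
net2 = E XOR D = L XOR L = L
net4 = net1 XNOR net2 = L XNOR L = H
net5 = F XOR net4 = L XOR H = H
net8 = net0 XOR net5 = H XOR H = L
net10 = net8 XOR net5 = L XOR H = H
net11 = NOT net1 = NOT L = H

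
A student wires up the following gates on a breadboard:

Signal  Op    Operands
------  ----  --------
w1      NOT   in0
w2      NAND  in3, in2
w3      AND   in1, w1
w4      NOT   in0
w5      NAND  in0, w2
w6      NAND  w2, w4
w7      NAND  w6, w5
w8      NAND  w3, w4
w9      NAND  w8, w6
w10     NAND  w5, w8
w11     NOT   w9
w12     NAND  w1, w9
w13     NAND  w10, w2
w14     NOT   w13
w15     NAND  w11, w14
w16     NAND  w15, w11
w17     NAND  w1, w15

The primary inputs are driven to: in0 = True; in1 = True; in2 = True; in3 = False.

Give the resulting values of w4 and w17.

w1 = NOT in0 = NOT True = False
w2 = in3 NAND in2 = False NAND True = True
w3 = in1 AND w1 = True AND False = False
w4 = NOT in0 = NOT True = False
w5 = in0 NAND w2 = True NAND True = False
w6 = w2 NAND w4 = True NAND False = True
w8 = w3 NAND w4 = False NAND False = True
w9 = w8 NAND w6 = True NAND True = False
w10 = w5 NAND w8 = False NAND True = True
w11 = NOT w9 = NOT False = True
w13 = w10 NAND w2 = True NAND True = False
w14 = NOT w13 = NOT False = True
w15 = w11 NAND w14 = True NAND True = False
w17 = w1 NAND w15 = False NAND False = True

w4 = False; w17 = True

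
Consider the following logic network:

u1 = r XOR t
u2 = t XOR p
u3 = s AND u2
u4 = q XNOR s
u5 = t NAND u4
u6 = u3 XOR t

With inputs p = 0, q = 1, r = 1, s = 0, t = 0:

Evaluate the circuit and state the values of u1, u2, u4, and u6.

u1 = r XOR t = 1 XOR 0 = 1
u2 = t XOR p = 0 XOR 0 = 0
u3 = s AND u2 = 0 AND 0 = 0
u4 = q XNOR s = 1 XNOR 0 = 0
u6 = u3 XOR t = 0 XOR 0 = 0

u1 = 1  u2 = 0  u4 = 0  u6 = 0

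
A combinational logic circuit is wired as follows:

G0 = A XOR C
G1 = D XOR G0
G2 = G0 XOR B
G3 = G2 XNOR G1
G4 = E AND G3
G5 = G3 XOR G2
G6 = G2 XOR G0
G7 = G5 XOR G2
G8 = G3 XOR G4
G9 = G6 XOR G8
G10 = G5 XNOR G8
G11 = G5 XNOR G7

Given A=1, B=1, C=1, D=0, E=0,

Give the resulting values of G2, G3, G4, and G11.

G2 = 1, G3 = 0, G4 = 0, G11 = 0

G0 = A XOR C = 1 XOR 1 = 0
G1 = D XOR G0 = 0 XOR 0 = 0
G2 = G0 XOR B = 0 XOR 1 = 1
G3 = G2 XNOR G1 = 1 XNOR 0 = 0
G4 = E AND G3 = 0 AND 0 = 0
G5 = G3 XOR G2 = 0 XOR 1 = 1
G7 = G5 XOR G2 = 1 XOR 1 = 0
G11 = G5 XNOR G7 = 1 XNOR 0 = 0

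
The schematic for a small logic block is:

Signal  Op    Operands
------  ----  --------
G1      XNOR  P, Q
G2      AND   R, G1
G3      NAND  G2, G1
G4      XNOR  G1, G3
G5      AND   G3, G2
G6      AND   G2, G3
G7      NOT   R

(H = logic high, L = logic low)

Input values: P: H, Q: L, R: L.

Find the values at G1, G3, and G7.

G1 = L; G3 = H; G7 = H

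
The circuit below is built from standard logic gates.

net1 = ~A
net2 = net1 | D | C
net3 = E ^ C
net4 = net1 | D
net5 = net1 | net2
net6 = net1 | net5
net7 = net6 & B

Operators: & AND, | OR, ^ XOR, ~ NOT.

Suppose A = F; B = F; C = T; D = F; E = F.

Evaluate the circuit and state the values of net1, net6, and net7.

net1 = NOT A = NOT F = T
net2 = net1 OR D OR C = T OR F OR T = T
net5 = net1 OR net2 = T OR T = T
net6 = net1 OR net5 = T OR T = T
net7 = net6 AND B = T AND F = F

net1 = T, net6 = T, net7 = F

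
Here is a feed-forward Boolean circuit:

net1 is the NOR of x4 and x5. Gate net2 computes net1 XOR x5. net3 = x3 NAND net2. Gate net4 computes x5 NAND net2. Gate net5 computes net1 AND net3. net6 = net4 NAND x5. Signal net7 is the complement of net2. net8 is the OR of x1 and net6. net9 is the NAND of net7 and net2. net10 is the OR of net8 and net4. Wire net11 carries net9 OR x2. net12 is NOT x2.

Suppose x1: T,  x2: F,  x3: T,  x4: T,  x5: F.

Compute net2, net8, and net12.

net1 = x4 NOR x5 = T NOR F = F
net2 = net1 XOR x5 = F XOR F = F
net4 = x5 NAND net2 = F NAND F = T
net6 = net4 NAND x5 = T NAND F = T
net8 = x1 OR net6 = T OR T = T
net12 = NOT x2 = NOT F = T

net2 = F  net8 = T  net12 = T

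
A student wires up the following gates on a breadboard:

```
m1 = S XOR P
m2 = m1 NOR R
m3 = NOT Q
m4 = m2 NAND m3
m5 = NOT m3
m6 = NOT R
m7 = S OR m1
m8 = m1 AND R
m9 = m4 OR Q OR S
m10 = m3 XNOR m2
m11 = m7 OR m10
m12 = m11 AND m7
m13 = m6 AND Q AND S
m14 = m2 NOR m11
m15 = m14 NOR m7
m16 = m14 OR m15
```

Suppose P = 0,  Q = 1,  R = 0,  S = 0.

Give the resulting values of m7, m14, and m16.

m1 = S XOR P = 0 XOR 0 = 0
m2 = m1 NOR R = 0 NOR 0 = 1
m3 = NOT Q = NOT 1 = 0
m7 = S OR m1 = 0 OR 0 = 0
m10 = m3 XNOR m2 = 0 XNOR 1 = 0
m11 = m7 OR m10 = 0 OR 0 = 0
m14 = m2 NOR m11 = 1 NOR 0 = 0
m15 = m14 NOR m7 = 0 NOR 0 = 1
m16 = m14 OR m15 = 0 OR 1 = 1

m7 = 0, m14 = 0, m16 = 1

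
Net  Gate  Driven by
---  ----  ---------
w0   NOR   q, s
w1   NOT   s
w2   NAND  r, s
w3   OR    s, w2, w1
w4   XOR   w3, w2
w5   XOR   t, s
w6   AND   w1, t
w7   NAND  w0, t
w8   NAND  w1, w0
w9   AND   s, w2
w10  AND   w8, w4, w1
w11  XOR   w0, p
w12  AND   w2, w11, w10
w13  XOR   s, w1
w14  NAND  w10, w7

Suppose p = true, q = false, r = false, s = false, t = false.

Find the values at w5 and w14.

w5 = false, w14 = true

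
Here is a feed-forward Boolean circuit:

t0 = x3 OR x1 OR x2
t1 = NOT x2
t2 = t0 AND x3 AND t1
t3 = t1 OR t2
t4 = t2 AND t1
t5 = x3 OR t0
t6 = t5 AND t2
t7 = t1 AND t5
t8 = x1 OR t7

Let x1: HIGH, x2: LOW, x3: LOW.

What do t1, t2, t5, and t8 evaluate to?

t0 = x3 OR x1 OR x2 = LOW OR HIGH OR LOW = HIGH
t1 = NOT x2 = NOT LOW = HIGH
t2 = t0 AND x3 AND t1 = HIGH AND LOW AND HIGH = LOW
t5 = x3 OR t0 = LOW OR HIGH = HIGH
t7 = t1 AND t5 = HIGH AND HIGH = HIGH
t8 = x1 OR t7 = HIGH OR HIGH = HIGH

t1 = HIGH, t2 = LOW, t5 = HIGH, t8 = HIGH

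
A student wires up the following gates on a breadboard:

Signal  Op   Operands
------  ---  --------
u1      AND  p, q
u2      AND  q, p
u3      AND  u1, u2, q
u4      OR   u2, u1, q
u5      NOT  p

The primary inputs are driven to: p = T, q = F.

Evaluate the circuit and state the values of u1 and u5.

u1 = p AND q = T AND F = F
u5 = NOT p = NOT T = F

u1 = F, u5 = F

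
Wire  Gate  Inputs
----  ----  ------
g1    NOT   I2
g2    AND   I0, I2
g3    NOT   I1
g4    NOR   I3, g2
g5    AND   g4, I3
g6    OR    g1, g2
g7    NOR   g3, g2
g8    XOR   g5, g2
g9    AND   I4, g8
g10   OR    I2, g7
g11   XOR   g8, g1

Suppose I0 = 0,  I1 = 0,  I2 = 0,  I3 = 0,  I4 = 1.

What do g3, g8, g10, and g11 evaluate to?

g3 = 1, g8 = 0, g10 = 0, g11 = 1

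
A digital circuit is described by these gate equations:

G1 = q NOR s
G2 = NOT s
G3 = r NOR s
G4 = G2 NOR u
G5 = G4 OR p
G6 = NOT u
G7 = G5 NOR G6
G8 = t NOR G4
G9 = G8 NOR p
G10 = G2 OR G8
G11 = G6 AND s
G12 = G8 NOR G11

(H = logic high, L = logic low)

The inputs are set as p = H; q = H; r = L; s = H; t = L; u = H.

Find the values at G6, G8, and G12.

G2 = NOT s = NOT H = L
G4 = G2 NOR u = L NOR H = L
G6 = NOT u = NOT H = L
G8 = t NOR G4 = L NOR L = H
G11 = G6 AND s = L AND H = L
G12 = G8 NOR G11 = H NOR L = L

G6 = L  G8 = H  G12 = L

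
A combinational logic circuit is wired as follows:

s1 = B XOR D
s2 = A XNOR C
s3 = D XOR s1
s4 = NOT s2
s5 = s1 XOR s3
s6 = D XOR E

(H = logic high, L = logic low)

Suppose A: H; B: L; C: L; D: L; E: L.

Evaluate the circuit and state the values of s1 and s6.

s1 = B XOR D = L XOR L = L
s6 = D XOR E = L XOR L = L

s1 = L  s6 = L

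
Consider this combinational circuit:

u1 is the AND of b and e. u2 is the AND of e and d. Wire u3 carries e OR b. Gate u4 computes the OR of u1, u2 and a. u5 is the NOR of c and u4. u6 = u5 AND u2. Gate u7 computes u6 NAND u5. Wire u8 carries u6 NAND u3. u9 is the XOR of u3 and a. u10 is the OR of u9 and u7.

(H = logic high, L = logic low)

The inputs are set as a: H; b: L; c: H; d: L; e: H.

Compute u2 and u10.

u1 = b AND e = L AND H = L
u2 = e AND d = H AND L = L
u3 = e OR b = H OR L = H
u4 = u1 OR u2 OR a = L OR L OR H = H
u5 = c NOR u4 = H NOR H = L
u6 = u5 AND u2 = L AND L = L
u7 = u6 NAND u5 = L NAND L = H
u9 = u3 XOR a = H XOR H = L
u10 = u9 OR u7 = L OR H = H

u2 = L; u10 = H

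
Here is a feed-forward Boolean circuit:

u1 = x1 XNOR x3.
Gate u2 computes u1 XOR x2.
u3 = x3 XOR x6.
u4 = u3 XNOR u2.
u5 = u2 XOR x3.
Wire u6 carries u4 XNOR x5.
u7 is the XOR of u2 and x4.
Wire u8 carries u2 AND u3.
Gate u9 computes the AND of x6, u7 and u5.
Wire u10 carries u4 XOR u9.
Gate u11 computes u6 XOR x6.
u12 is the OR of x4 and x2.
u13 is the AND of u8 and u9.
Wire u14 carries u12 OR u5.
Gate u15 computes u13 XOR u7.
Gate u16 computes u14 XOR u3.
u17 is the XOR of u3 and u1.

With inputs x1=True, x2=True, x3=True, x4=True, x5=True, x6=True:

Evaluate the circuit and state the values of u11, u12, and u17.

u1 = x1 XNOR x3 = True XNOR True = True
u2 = u1 XOR x2 = True XOR True = False
u3 = x3 XOR x6 = True XOR True = False
u4 = u3 XNOR u2 = False XNOR False = True
u6 = u4 XNOR x5 = True XNOR True = True
u11 = u6 XOR x6 = True XOR True = False
u12 = x4 OR x2 = True OR True = True
u17 = u3 XOR u1 = False XOR True = True

u11 = False, u12 = True, u17 = True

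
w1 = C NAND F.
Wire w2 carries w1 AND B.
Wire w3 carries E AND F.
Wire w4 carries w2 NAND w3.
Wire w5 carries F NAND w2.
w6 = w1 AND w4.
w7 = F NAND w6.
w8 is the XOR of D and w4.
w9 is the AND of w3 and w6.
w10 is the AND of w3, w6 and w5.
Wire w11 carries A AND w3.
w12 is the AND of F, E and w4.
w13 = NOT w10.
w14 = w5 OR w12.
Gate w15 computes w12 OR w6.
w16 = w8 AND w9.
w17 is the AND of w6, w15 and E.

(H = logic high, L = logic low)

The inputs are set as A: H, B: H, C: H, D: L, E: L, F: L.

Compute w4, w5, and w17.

w4 = H  w5 = H  w17 = L

w1 = C NAND F = H NAND L = H
w2 = w1 AND B = H AND H = H
w3 = E AND F = L AND L = L
w4 = w2 NAND w3 = H NAND L = H
w5 = F NAND w2 = L NAND H = H
w6 = w1 AND w4 = H AND H = H
w12 = F AND E AND w4 = L AND L AND H = L
w15 = w12 OR w6 = L OR H = H
w17 = w6 AND w15 AND E = H AND H AND L = L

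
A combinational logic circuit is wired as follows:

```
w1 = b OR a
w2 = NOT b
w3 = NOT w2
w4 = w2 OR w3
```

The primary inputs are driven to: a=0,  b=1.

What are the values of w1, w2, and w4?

w1 = b OR a = 1 OR 0 = 1
w2 = NOT b = NOT 1 = 0
w3 = NOT w2 = NOT 0 = 1
w4 = w2 OR w3 = 0 OR 1 = 1

w1 = 1; w2 = 0; w4 = 1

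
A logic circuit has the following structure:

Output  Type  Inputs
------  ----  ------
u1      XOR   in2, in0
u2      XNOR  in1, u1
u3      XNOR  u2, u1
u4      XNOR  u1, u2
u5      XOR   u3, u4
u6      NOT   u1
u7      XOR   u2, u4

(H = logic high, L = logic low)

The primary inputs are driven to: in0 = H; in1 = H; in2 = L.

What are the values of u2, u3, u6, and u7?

u1 = in2 XOR in0 = L XOR H = H
u2 = in1 XNOR u1 = H XNOR H = H
u3 = u2 XNOR u1 = H XNOR H = H
u4 = u1 XNOR u2 = H XNOR H = H
u6 = NOT u1 = NOT H = L
u7 = u2 XOR u4 = H XOR H = L

u2 = H, u3 = H, u6 = L, u7 = L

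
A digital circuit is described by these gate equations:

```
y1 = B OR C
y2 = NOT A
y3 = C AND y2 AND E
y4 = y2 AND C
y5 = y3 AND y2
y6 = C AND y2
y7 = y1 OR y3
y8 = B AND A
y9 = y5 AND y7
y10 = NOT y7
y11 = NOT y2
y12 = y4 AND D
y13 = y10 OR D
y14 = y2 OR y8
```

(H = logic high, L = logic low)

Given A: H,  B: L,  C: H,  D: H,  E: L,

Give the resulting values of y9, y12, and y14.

y1 = B OR C = L OR H = H
y2 = NOT A = NOT H = L
y3 = C AND y2 AND E = H AND L AND L = L
y4 = y2 AND C = L AND H = L
y5 = y3 AND y2 = L AND L = L
y7 = y1 OR y3 = H OR L = H
y8 = B AND A = L AND H = L
y9 = y5 AND y7 = L AND H = L
y12 = y4 AND D = L AND H = L
y14 = y2 OR y8 = L OR L = L

y9 = L  y12 = L  y14 = L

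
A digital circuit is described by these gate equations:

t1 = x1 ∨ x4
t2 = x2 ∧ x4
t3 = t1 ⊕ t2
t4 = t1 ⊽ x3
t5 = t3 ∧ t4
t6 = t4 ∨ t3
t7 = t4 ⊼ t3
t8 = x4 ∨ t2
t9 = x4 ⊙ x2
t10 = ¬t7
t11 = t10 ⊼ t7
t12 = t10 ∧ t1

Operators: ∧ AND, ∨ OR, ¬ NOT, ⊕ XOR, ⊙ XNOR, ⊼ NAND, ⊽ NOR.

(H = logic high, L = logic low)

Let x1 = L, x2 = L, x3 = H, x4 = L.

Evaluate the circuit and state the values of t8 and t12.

t1 = x1 OR x4 = L OR L = L
t2 = x2 AND x4 = L AND L = L
t3 = t1 XOR t2 = L XOR L = L
t4 = t1 NOR x3 = L NOR H = L
t7 = t4 NAND t3 = L NAND L = H
t8 = x4 OR t2 = L OR L = L
t10 = NOT t7 = NOT H = L
t12 = t10 AND t1 = L AND L = L

t8 = L  t12 = L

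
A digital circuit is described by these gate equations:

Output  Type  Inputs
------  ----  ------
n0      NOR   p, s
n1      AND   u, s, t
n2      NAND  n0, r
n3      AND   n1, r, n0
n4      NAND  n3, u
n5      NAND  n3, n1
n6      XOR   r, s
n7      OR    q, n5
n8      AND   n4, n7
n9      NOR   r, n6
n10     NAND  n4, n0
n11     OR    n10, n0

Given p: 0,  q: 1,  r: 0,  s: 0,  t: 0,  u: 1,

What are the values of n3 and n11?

n3 = 0, n11 = 1

n0 = p NOR s = 0 NOR 0 = 1
n1 = u AND s AND t = 1 AND 0 AND 0 = 0
n3 = n1 AND r AND n0 = 0 AND 0 AND 1 = 0
n4 = n3 NAND u = 0 NAND 1 = 1
n10 = n4 NAND n0 = 1 NAND 1 = 0
n11 = n10 OR n0 = 0 OR 1 = 1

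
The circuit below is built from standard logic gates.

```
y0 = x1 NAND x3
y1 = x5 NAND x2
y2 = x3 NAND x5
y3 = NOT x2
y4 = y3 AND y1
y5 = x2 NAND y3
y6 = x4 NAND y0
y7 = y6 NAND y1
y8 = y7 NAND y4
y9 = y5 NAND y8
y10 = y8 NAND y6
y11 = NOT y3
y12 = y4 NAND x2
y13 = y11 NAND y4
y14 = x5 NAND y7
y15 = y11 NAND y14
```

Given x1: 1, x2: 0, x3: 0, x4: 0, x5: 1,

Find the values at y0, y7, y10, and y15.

y0 = x1 NAND x3 = 1 NAND 0 = 1
y1 = x5 NAND x2 = 1 NAND 0 = 1
y3 = NOT x2 = NOT 0 = 1
y4 = y3 AND y1 = 1 AND 1 = 1
y6 = x4 NAND y0 = 0 NAND 1 = 1
y7 = y6 NAND y1 = 1 NAND 1 = 0
y8 = y7 NAND y4 = 0 NAND 1 = 1
y10 = y8 NAND y6 = 1 NAND 1 = 0
y11 = NOT y3 = NOT 1 = 0
y14 = x5 NAND y7 = 1 NAND 0 = 1
y15 = y11 NAND y14 = 0 NAND 1 = 1

y0 = 1  y7 = 0  y10 = 0  y15 = 1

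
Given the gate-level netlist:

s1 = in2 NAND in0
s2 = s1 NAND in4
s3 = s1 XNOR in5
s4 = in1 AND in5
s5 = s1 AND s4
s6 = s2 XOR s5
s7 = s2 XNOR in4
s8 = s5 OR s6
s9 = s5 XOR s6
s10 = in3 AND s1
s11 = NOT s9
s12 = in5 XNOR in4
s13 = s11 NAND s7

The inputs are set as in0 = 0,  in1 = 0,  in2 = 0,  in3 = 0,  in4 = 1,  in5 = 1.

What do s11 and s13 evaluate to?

s11 = 1, s13 = 1

s1 = in2 NAND in0 = 0 NAND 0 = 1
s2 = s1 NAND in4 = 1 NAND 1 = 0
s4 = in1 AND in5 = 0 AND 1 = 0
s5 = s1 AND s4 = 1 AND 0 = 0
s6 = s2 XOR s5 = 0 XOR 0 = 0
s7 = s2 XNOR in4 = 0 XNOR 1 = 0
s9 = s5 XOR s6 = 0 XOR 0 = 0
s11 = NOT s9 = NOT 0 = 1
s13 = s11 NAND s7 = 1 NAND 0 = 1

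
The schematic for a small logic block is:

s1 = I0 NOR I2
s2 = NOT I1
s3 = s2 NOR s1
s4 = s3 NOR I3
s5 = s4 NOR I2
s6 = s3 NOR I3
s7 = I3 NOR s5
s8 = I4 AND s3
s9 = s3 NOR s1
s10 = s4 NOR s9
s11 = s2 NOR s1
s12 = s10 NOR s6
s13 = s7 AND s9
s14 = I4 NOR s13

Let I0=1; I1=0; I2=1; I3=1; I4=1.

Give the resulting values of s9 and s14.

s9 = 1  s14 = 0

s1 = I0 NOR I2 = 1 NOR 1 = 0
s2 = NOT I1 = NOT 0 = 1
s3 = s2 NOR s1 = 1 NOR 0 = 0
s4 = s3 NOR I3 = 0 NOR 1 = 0
s5 = s4 NOR I2 = 0 NOR 1 = 0
s7 = I3 NOR s5 = 1 NOR 0 = 0
s9 = s3 NOR s1 = 0 NOR 0 = 1
s13 = s7 AND s9 = 0 AND 1 = 0
s14 = I4 NOR s13 = 1 NOR 0 = 0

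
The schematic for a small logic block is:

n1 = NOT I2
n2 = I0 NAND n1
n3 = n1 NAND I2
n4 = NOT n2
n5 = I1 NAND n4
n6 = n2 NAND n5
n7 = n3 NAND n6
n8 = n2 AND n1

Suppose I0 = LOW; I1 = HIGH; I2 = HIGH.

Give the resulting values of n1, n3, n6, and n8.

n1 = LOW, n3 = HIGH, n6 = LOW, n8 = LOW

n1 = NOT I2 = NOT HIGH = LOW
n2 = I0 NAND n1 = LOW NAND LOW = HIGH
n3 = n1 NAND I2 = LOW NAND HIGH = HIGH
n4 = NOT n2 = NOT HIGH = LOW
n5 = I1 NAND n4 = HIGH NAND LOW = HIGH
n6 = n2 NAND n5 = HIGH NAND HIGH = LOW
n8 = n2 AND n1 = HIGH AND LOW = LOW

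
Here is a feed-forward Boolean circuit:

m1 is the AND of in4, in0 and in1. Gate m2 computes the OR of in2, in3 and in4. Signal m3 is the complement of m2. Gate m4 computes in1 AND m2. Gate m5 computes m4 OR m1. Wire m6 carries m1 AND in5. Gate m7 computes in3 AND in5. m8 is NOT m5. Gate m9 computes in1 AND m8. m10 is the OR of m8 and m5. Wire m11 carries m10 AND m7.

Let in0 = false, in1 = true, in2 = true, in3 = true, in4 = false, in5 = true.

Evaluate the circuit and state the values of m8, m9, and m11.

m8 = false, m9 = false, m11 = true

m1 = in4 AND in0 AND in1 = false AND false AND true = false
m2 = in2 OR in3 OR in4 = true OR true OR false = true
m4 = in1 AND m2 = true AND true = true
m5 = m4 OR m1 = true OR false = true
m7 = in3 AND in5 = true AND true = true
m8 = NOT m5 = NOT true = false
m9 = in1 AND m8 = true AND false = false
m10 = m8 OR m5 = false OR true = true
m11 = m10 AND m7 = true AND true = true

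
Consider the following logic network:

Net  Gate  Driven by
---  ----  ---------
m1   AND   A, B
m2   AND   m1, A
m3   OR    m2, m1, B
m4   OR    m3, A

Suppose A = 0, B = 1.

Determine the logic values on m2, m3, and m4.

m1 = A AND B = 0 AND 1 = 0
m2 = m1 AND A = 0 AND 0 = 0
m3 = m2 OR m1 OR B = 0 OR 0 OR 1 = 1
m4 = m3 OR A = 1 OR 0 = 1

m2 = 0; m3 = 1; m4 = 1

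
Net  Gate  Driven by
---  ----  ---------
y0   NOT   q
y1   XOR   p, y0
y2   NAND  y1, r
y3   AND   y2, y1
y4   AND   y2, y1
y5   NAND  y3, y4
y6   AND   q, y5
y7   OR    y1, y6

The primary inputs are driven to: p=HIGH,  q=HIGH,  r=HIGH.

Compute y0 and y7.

y0 = LOW, y7 = HIGH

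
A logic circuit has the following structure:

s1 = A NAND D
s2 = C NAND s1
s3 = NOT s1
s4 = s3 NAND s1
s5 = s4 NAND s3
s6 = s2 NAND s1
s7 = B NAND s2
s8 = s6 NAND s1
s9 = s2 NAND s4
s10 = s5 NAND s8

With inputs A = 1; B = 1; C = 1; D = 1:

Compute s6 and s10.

s1 = A NAND D = 1 NAND 1 = 0
s2 = C NAND s1 = 1 NAND 0 = 1
s3 = NOT s1 = NOT 0 = 1
s4 = s3 NAND s1 = 1 NAND 0 = 1
s5 = s4 NAND s3 = 1 NAND 1 = 0
s6 = s2 NAND s1 = 1 NAND 0 = 1
s8 = s6 NAND s1 = 1 NAND 0 = 1
s10 = s5 NAND s8 = 0 NAND 1 = 1

s6 = 1, s10 = 1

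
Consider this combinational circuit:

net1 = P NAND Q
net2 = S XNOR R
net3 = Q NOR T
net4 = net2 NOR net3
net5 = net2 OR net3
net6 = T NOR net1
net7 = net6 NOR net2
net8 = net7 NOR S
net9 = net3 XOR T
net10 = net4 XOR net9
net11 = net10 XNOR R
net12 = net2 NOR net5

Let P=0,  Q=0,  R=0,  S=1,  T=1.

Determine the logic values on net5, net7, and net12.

net1 = P NAND Q = 0 NAND 0 = 1
net2 = S XNOR R = 1 XNOR 0 = 0
net3 = Q NOR T = 0 NOR 1 = 0
net5 = net2 OR net3 = 0 OR 0 = 0
net6 = T NOR net1 = 1 NOR 1 = 0
net7 = net6 NOR net2 = 0 NOR 0 = 1
net12 = net2 NOR net5 = 0 NOR 0 = 1

net5 = 0  net7 = 1  net12 = 1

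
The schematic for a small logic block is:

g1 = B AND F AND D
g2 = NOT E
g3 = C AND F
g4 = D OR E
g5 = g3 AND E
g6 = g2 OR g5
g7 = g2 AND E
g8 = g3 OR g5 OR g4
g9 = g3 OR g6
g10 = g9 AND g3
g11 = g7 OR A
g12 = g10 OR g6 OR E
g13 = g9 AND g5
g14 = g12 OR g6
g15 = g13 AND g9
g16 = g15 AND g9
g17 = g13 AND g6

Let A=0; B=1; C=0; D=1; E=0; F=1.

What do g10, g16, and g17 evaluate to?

g10 = 0, g16 = 0, g17 = 0

g2 = NOT E = NOT 0 = 1
g3 = C AND F = 0 AND 1 = 0
g5 = g3 AND E = 0 AND 0 = 0
g6 = g2 OR g5 = 1 OR 0 = 1
g9 = g3 OR g6 = 0 OR 1 = 1
g10 = g9 AND g3 = 1 AND 0 = 0
g13 = g9 AND g5 = 1 AND 0 = 0
g15 = g13 AND g9 = 0 AND 1 = 0
g16 = g15 AND g9 = 0 AND 1 = 0
g17 = g13 AND g6 = 0 AND 1 = 0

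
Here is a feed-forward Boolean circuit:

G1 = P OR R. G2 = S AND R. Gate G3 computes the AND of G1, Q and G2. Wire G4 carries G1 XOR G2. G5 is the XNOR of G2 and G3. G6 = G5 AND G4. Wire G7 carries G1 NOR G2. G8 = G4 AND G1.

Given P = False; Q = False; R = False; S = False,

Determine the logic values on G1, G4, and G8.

G1 = P OR R = False OR False = False
G2 = S AND R = False AND False = False
G4 = G1 XOR G2 = False XOR False = False
G8 = G4 AND G1 = False AND False = False

G1 = False  G4 = False  G8 = False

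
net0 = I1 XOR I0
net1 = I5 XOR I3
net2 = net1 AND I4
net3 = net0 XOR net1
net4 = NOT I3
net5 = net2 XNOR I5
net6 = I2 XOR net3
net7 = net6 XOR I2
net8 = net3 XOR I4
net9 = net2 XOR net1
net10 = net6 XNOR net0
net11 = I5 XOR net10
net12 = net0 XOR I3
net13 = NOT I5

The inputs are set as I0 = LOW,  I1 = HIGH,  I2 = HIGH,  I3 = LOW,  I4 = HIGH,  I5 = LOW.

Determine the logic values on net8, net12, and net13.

net0 = I1 XOR I0 = HIGH XOR LOW = HIGH
net1 = I5 XOR I3 = LOW XOR LOW = LOW
net3 = net0 XOR net1 = HIGH XOR LOW = HIGH
net8 = net3 XOR I4 = HIGH XOR HIGH = LOW
net12 = net0 XOR I3 = HIGH XOR LOW = HIGH
net13 = NOT I5 = NOT LOW = HIGH

net8 = LOW, net12 = HIGH, net13 = HIGH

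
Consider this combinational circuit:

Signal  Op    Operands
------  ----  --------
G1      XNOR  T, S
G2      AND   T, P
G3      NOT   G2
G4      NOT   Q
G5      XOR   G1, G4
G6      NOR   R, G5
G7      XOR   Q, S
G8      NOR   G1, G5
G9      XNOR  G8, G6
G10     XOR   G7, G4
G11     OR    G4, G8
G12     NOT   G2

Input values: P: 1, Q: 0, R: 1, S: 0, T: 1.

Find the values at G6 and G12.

G1 = T XNOR S = 1 XNOR 0 = 0
G2 = T AND P = 1 AND 1 = 1
G4 = NOT Q = NOT 0 = 1
G5 = G1 XOR G4 = 0 XOR 1 = 1
G6 = R NOR G5 = 1 NOR 1 = 0
G12 = NOT G2 = NOT 1 = 0

G6 = 0  G12 = 0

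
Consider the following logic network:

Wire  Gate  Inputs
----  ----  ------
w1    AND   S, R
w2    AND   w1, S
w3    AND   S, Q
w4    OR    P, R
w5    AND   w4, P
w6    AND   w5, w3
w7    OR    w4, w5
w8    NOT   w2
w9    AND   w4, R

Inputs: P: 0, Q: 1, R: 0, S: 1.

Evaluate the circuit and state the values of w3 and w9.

w3 = S AND Q = 1 AND 1 = 1
w4 = P OR R = 0 OR 0 = 0
w9 = w4 AND R = 0 AND 0 = 0

w3 = 1, w9 = 0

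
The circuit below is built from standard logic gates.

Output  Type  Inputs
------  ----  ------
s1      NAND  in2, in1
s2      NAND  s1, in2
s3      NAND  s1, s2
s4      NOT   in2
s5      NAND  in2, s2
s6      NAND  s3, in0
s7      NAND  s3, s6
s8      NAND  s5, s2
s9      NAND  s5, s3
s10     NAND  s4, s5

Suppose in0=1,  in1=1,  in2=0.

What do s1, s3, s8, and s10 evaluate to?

s1 = 1, s3 = 0, s8 = 0, s10 = 0

s1 = in2 NAND in1 = 0 NAND 1 = 1
s2 = s1 NAND in2 = 1 NAND 0 = 1
s3 = s1 NAND s2 = 1 NAND 1 = 0
s4 = NOT in2 = NOT 0 = 1
s5 = in2 NAND s2 = 0 NAND 1 = 1
s8 = s5 NAND s2 = 1 NAND 1 = 0
s10 = s4 NAND s5 = 1 NAND 1 = 0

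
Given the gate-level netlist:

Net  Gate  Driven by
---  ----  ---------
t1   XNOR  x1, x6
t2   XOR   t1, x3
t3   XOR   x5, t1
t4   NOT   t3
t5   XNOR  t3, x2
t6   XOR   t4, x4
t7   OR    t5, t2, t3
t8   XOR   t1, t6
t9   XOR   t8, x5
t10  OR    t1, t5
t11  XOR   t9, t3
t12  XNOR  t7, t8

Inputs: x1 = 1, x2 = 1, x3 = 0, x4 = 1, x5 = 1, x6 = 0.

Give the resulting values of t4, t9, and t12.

t1 = x1 XNOR x6 = 1 XNOR 0 = 0
t2 = t1 XOR x3 = 0 XOR 0 = 0
t3 = x5 XOR t1 = 1 XOR 0 = 1
t4 = NOT t3 = NOT 1 = 0
t5 = t3 XNOR x2 = 1 XNOR 1 = 1
t6 = t4 XOR x4 = 0 XOR 1 = 1
t7 = t5 OR t2 OR t3 = 1 OR 0 OR 1 = 1
t8 = t1 XOR t6 = 0 XOR 1 = 1
t9 = t8 XOR x5 = 1 XOR 1 = 0
t12 = t7 XNOR t8 = 1 XNOR 1 = 1

t4 = 0; t9 = 0; t12 = 1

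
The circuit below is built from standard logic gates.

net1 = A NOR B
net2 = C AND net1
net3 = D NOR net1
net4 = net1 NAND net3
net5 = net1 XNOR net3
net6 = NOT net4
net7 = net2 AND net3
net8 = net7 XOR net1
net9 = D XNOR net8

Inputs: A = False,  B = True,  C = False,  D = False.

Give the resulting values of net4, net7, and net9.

net1 = A NOR B = False NOR True = False
net2 = C AND net1 = False AND False = False
net3 = D NOR net1 = False NOR False = True
net4 = net1 NAND net3 = False NAND True = True
net7 = net2 AND net3 = False AND True = False
net8 = net7 XOR net1 = False XOR False = False
net9 = D XNOR net8 = False XNOR False = True

net4 = True, net7 = False, net9 = True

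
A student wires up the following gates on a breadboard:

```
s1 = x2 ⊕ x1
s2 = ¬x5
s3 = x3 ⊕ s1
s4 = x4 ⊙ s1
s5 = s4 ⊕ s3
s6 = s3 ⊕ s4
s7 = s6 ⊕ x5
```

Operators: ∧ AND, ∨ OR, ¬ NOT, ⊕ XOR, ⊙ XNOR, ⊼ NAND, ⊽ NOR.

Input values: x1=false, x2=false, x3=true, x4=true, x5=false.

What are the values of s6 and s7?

s6 = true, s7 = true

s1 = x2 XOR x1 = false XOR false = false
s3 = x3 XOR s1 = true XOR false = true
s4 = x4 XNOR s1 = true XNOR false = false
s6 = s3 XOR s4 = true XOR false = true
s7 = s6 XOR x5 = true XOR false = true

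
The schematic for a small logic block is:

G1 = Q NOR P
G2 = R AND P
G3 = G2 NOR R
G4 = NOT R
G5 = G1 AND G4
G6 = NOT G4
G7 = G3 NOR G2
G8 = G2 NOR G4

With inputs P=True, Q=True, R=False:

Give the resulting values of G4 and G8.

G2 = R AND P = False AND True = False
G4 = NOT R = NOT False = True
G8 = G2 NOR G4 = False NOR True = False

G4 = True  G8 = False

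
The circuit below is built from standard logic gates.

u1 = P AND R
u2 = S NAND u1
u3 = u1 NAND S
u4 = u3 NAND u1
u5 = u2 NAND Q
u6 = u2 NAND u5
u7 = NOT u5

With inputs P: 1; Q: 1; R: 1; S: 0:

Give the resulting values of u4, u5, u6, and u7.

u4 = 0, u5 = 0, u6 = 1, u7 = 1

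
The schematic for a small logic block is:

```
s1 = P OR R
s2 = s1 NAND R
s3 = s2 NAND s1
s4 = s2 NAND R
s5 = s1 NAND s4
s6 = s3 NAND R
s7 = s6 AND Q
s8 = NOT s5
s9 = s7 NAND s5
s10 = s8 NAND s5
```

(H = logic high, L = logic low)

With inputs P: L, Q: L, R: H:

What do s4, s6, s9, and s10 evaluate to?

s1 = P OR R = L OR H = H
s2 = s1 NAND R = H NAND H = L
s3 = s2 NAND s1 = L NAND H = H
s4 = s2 NAND R = L NAND H = H
s5 = s1 NAND s4 = H NAND H = L
s6 = s3 NAND R = H NAND H = L
s7 = s6 AND Q = L AND L = L
s8 = NOT s5 = NOT L = H
s9 = s7 NAND s5 = L NAND L = H
s10 = s8 NAND s5 = H NAND L = H

s4 = H; s6 = L; s9 = H; s10 = H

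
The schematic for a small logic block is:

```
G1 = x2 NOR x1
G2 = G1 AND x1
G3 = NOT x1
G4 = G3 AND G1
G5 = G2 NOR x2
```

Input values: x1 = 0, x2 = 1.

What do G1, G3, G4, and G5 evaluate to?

G1 = x2 NOR x1 = 1 NOR 0 = 0
G2 = G1 AND x1 = 0 AND 0 = 0
G3 = NOT x1 = NOT 0 = 1
G4 = G3 AND G1 = 1 AND 0 = 0
G5 = G2 NOR x2 = 0 NOR 1 = 0

G1 = 0  G3 = 1  G4 = 0  G5 = 0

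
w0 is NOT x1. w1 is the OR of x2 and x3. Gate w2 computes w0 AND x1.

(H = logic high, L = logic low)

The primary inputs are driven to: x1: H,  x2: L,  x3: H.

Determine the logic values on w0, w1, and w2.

w0 = L, w1 = H, w2 = L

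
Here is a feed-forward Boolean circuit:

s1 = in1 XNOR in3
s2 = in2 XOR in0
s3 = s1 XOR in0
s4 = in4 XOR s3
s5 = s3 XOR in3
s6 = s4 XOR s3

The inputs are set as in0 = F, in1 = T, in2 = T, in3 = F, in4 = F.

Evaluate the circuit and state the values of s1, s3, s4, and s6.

s1 = F, s3 = F, s4 = F, s6 = F

s1 = in1 XNOR in3 = T XNOR F = F
s3 = s1 XOR in0 = F XOR F = F
s4 = in4 XOR s3 = F XOR F = F
s6 = s4 XOR s3 = F XOR F = F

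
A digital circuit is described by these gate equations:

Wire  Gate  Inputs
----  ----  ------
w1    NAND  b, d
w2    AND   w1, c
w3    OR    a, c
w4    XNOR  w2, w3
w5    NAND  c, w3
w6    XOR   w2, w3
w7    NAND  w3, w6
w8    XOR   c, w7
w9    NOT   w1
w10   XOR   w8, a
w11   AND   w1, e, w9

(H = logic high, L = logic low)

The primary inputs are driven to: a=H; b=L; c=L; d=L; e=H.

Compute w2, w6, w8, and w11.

w2 = L, w6 = H, w8 = L, w11 = L

w1 = b NAND d = L NAND L = H
w2 = w1 AND c = H AND L = L
w3 = a OR c = H OR L = H
w6 = w2 XOR w3 = L XOR H = H
w7 = w3 NAND w6 = H NAND H = L
w8 = c XOR w7 = L XOR L = L
w9 = NOT w1 = NOT H = L
w11 = w1 AND e AND w9 = H AND H AND L = L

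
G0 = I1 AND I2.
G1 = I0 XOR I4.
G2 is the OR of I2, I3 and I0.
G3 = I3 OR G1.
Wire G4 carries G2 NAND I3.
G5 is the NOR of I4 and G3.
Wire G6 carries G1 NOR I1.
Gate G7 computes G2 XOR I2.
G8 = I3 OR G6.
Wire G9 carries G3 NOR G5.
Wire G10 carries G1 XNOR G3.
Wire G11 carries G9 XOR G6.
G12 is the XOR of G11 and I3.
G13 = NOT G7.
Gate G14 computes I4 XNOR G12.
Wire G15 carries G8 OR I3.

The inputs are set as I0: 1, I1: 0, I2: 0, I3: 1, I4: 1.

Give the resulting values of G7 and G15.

G7 = 1, G15 = 1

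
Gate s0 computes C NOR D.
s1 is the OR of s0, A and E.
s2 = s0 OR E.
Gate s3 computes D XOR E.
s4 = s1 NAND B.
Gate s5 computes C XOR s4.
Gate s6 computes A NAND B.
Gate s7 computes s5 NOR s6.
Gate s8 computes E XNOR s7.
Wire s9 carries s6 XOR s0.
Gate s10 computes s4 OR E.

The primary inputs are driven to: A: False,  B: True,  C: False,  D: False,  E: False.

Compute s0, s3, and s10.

s0 = True, s3 = False, s10 = False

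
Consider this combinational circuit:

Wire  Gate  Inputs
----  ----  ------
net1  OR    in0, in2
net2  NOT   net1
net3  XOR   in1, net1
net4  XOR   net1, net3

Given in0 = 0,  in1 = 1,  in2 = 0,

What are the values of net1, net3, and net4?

net1 = in0 OR in2 = 0 OR 0 = 0
net3 = in1 XOR net1 = 1 XOR 0 = 1
net4 = net1 XOR net3 = 0 XOR 1 = 1

net1 = 0  net3 = 1  net4 = 1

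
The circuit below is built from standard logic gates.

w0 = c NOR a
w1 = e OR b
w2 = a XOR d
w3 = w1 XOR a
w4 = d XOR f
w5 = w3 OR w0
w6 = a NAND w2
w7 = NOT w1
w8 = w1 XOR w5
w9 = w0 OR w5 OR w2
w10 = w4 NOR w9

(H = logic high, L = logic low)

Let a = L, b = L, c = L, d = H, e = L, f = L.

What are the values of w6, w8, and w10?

w6 = H; w8 = H; w10 = L

w0 = c NOR a = L NOR L = H
w1 = e OR b = L OR L = L
w2 = a XOR d = L XOR H = H
w3 = w1 XOR a = L XOR L = L
w4 = d XOR f = H XOR L = H
w5 = w3 OR w0 = L OR H = H
w6 = a NAND w2 = L NAND H = H
w8 = w1 XOR w5 = L XOR H = H
w9 = w0 OR w5 OR w2 = H OR H OR H = H
w10 = w4 NOR w9 = H NOR H = L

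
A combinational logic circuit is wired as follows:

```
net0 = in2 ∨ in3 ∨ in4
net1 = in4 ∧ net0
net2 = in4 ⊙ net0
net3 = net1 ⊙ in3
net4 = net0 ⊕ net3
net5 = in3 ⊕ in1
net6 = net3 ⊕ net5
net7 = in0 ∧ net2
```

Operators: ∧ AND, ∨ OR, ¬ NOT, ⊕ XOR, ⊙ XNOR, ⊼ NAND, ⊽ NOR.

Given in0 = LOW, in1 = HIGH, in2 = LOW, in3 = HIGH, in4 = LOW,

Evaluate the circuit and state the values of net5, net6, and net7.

net0 = in2 OR in3 OR in4 = LOW OR HIGH OR LOW = HIGH
net1 = in4 AND net0 = LOW AND HIGH = LOW
net2 = in4 XNOR net0 = LOW XNOR HIGH = LOW
net3 = net1 XNOR in3 = LOW XNOR HIGH = LOW
net5 = in3 XOR in1 = HIGH XOR HIGH = LOW
net6 = net3 XOR net5 = LOW XOR LOW = LOW
net7 = in0 AND net2 = LOW AND LOW = LOW

net5 = LOW, net6 = LOW, net7 = LOW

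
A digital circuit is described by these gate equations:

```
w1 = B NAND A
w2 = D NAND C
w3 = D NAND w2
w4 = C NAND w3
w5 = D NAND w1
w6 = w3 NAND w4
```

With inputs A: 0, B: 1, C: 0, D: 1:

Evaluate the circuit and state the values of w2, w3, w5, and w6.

w1 = B NAND A = 1 NAND 0 = 1
w2 = D NAND C = 1 NAND 0 = 1
w3 = D NAND w2 = 1 NAND 1 = 0
w4 = C NAND w3 = 0 NAND 0 = 1
w5 = D NAND w1 = 1 NAND 1 = 0
w6 = w3 NAND w4 = 0 NAND 1 = 1

w2 = 1, w3 = 0, w5 = 0, w6 = 1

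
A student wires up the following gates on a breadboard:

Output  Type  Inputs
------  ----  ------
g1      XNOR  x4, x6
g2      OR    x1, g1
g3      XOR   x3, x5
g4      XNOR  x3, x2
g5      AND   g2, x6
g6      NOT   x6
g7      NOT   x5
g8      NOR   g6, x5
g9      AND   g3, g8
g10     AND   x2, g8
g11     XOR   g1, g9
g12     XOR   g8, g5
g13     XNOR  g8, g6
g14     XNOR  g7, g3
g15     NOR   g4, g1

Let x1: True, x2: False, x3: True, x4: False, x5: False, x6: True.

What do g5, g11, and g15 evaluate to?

g5 = True, g11 = True, g15 = True

g1 = x4 XNOR x6 = False XNOR True = False
g2 = x1 OR g1 = True OR False = True
g3 = x3 XOR x5 = True XOR False = True
g4 = x3 XNOR x2 = True XNOR False = False
g5 = g2 AND x6 = True AND True = True
g6 = NOT x6 = NOT True = False
g8 = g6 NOR x5 = False NOR False = True
g9 = g3 AND g8 = True AND True = True
g11 = g1 XOR g9 = False XOR True = True
g15 = g4 NOR g1 = False NOR False = True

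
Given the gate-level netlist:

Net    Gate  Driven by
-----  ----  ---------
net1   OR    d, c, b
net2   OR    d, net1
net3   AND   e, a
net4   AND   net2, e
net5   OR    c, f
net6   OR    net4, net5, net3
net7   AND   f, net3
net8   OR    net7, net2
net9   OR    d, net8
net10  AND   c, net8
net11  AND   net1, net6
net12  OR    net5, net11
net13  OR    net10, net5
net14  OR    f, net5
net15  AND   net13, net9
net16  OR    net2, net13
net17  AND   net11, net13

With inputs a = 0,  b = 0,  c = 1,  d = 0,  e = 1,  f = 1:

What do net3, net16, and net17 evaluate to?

net3 = 0  net16 = 1  net17 = 1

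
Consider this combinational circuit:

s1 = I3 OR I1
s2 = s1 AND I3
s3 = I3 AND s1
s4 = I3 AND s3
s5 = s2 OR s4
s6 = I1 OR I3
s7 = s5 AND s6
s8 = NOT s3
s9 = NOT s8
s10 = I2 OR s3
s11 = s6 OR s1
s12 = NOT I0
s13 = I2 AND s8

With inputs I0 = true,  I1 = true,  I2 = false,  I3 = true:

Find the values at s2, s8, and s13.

s2 = true; s8 = false; s13 = false

s1 = I3 OR I1 = true OR true = true
s2 = s1 AND I3 = true AND true = true
s3 = I3 AND s1 = true AND true = true
s8 = NOT s3 = NOT true = false
s13 = I2 AND s8 = false AND false = false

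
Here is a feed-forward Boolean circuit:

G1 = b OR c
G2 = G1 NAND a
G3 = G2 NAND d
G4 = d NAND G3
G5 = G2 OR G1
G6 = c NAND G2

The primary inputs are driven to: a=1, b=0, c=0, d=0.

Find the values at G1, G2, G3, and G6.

G1 = 0, G2 = 1, G3 = 1, G6 = 1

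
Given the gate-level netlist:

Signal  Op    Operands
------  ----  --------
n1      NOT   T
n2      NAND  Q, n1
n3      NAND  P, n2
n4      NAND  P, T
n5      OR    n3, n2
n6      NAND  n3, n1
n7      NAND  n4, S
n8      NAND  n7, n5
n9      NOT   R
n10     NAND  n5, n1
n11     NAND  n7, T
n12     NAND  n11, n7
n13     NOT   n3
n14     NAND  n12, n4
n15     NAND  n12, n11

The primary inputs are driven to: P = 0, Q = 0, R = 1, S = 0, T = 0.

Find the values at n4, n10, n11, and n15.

n1 = NOT T = NOT 0 = 1
n2 = Q NAND n1 = 0 NAND 1 = 1
n3 = P NAND n2 = 0 NAND 1 = 1
n4 = P NAND T = 0 NAND 0 = 1
n5 = n3 OR n2 = 1 OR 1 = 1
n7 = n4 NAND S = 1 NAND 0 = 1
n10 = n5 NAND n1 = 1 NAND 1 = 0
n11 = n7 NAND T = 1 NAND 0 = 1
n12 = n11 NAND n7 = 1 NAND 1 = 0
n15 = n12 NAND n11 = 0 NAND 1 = 1

n4 = 1; n10 = 0; n11 = 1; n15 = 1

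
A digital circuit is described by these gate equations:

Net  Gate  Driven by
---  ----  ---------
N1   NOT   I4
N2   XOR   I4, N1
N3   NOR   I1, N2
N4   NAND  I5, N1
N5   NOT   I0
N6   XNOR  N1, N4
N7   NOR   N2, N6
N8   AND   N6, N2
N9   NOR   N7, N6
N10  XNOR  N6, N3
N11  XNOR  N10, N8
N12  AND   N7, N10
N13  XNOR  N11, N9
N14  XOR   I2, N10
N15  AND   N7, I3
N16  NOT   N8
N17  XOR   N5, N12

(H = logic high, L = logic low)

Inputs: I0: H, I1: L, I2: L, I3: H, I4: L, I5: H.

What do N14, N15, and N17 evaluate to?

N1 = NOT I4 = NOT L = H
N2 = I4 XOR N1 = L XOR H = H
N3 = I1 NOR N2 = L NOR H = L
N4 = I5 NAND N1 = H NAND H = L
N5 = NOT I0 = NOT H = L
N6 = N1 XNOR N4 = H XNOR L = L
N7 = N2 NOR N6 = H NOR L = L
N10 = N6 XNOR N3 = L XNOR L = H
N12 = N7 AND N10 = L AND H = L
N14 = I2 XOR N10 = L XOR H = H
N15 = N7 AND I3 = L AND H = L
N17 = N5 XOR N12 = L XOR L = L

N14 = H; N15 = L; N17 = L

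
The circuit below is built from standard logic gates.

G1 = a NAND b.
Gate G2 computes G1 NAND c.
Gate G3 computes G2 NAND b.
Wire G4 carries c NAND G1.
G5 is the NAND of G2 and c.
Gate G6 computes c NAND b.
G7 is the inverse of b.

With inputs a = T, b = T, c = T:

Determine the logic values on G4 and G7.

G1 = a NAND b = T NAND T = F
G4 = c NAND G1 = T NAND F = T
G7 = NOT b = NOT T = F

G4 = T, G7 = F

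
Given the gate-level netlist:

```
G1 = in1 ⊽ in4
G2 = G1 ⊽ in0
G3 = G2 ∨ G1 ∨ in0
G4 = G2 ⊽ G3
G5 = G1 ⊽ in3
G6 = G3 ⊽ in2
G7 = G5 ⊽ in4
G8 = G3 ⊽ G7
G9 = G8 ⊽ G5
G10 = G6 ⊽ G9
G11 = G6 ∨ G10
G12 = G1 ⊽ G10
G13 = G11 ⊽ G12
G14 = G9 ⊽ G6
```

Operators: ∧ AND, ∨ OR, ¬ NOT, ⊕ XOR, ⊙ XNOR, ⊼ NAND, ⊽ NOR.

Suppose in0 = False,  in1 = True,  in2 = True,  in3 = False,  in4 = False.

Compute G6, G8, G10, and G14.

G6 = False; G8 = False; G10 = True; G14 = True

G1 = in1 NOR in4 = True NOR False = False
G2 = G1 NOR in0 = False NOR False = True
G3 = G2 OR G1 OR in0 = True OR False OR False = True
G5 = G1 NOR in3 = False NOR False = True
G6 = G3 NOR in2 = True NOR True = False
G7 = G5 NOR in4 = True NOR False = False
G8 = G3 NOR G7 = True NOR False = False
G9 = G8 NOR G5 = False NOR True = False
G10 = G6 NOR G9 = False NOR False = True
G14 = G9 NOR G6 = False NOR False = True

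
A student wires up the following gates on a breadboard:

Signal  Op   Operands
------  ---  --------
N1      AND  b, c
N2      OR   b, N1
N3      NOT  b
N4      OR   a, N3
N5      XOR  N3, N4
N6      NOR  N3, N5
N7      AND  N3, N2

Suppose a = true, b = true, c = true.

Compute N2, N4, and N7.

N2 = true, N4 = true, N7 = false

N1 = b AND c = true AND true = true
N2 = b OR N1 = true OR true = true
N3 = NOT b = NOT true = false
N4 = a OR N3 = true OR false = true
N7 = N3 AND N2 = false AND true = false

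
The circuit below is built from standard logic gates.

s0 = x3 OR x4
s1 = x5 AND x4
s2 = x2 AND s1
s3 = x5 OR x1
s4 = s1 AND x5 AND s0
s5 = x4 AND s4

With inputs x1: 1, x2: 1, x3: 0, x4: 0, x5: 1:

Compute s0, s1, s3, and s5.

s0 = 0, s1 = 0, s3 = 1, s5 = 0

s0 = x3 OR x4 = 0 OR 0 = 0
s1 = x5 AND x4 = 1 AND 0 = 0
s3 = x5 OR x1 = 1 OR 1 = 1
s4 = s1 AND x5 AND s0 = 0 AND 1 AND 0 = 0
s5 = x4 AND s4 = 0 AND 0 = 0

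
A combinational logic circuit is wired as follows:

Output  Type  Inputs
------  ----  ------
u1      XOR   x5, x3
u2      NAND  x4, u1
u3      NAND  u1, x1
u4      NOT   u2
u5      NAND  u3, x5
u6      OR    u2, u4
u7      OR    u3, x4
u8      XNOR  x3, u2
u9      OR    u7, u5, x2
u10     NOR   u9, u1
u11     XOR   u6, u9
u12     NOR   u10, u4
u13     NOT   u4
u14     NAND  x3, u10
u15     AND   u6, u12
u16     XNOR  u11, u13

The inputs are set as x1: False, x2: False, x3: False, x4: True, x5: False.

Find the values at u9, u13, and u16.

u9 = True, u13 = True, u16 = False

u1 = x5 XOR x3 = False XOR False = False
u2 = x4 NAND u1 = True NAND False = True
u3 = u1 NAND x1 = False NAND False = True
u4 = NOT u2 = NOT True = False
u5 = u3 NAND x5 = True NAND False = True
u6 = u2 OR u4 = True OR False = True
u7 = u3 OR x4 = True OR True = True
u9 = u7 OR u5 OR x2 = True OR True OR False = True
u11 = u6 XOR u9 = True XOR True = False
u13 = NOT u4 = NOT False = True
u16 = u11 XNOR u13 = False XNOR True = False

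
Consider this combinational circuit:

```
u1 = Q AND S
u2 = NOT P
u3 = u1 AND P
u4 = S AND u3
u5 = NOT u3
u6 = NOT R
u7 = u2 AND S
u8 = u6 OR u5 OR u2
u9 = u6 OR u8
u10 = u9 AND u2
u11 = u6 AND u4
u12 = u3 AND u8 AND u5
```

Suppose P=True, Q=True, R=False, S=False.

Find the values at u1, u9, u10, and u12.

u1 = Q AND S = True AND False = False
u2 = NOT P = NOT True = False
u3 = u1 AND P = False AND True = False
u5 = NOT u3 = NOT False = True
u6 = NOT R = NOT False = True
u8 = u6 OR u5 OR u2 = True OR True OR False = True
u9 = u6 OR u8 = True OR True = True
u10 = u9 AND u2 = True AND False = False
u12 = u3 AND u8 AND u5 = False AND True AND True = False

u1 = False; u9 = True; u10 = False; u12 = False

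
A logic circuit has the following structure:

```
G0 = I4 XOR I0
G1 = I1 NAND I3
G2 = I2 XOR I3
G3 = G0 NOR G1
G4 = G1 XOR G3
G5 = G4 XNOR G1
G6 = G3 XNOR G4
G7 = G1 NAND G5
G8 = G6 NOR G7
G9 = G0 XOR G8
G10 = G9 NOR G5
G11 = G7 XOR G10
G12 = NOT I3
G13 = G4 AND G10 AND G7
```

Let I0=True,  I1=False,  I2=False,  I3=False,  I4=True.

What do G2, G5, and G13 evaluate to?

G0 = I4 XOR I0 = True XOR True = False
G1 = I1 NAND I3 = False NAND False = True
G2 = I2 XOR I3 = False XOR False = False
G3 = G0 NOR G1 = False NOR True = False
G4 = G1 XOR G3 = True XOR False = True
G5 = G4 XNOR G1 = True XNOR True = True
G6 = G3 XNOR G4 = False XNOR True = False
G7 = G1 NAND G5 = True NAND True = False
G8 = G6 NOR G7 = False NOR False = True
G9 = G0 XOR G8 = False XOR True = True
G10 = G9 NOR G5 = True NOR True = False
G13 = G4 AND G10 AND G7 = True AND False AND False = False

G2 = False, G5 = True, G13 = False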